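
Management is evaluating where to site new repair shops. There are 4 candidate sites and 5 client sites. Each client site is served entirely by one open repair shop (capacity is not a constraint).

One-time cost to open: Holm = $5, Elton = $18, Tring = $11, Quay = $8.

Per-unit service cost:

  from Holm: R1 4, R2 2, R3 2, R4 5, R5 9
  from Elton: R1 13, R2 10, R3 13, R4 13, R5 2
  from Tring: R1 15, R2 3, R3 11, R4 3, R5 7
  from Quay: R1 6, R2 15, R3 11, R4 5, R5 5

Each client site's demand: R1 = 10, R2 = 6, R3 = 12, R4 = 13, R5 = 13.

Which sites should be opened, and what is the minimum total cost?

For any fixed open set, each client site goes to its cheapest open site; total = fixed + service.
{Holm, Elton, Tring}: R1→Holm 4·10=40, R2→Holm 2·6=12, R3→Holm 2·12=24, R4→Tring 3·13=39, R5→Elton 2·13=26. Service 141; fixed 34; total 175.
{Holm, Elton, Tring, Quay}: service 141 + fixed 42 = 183
{Holm, Elton}: service 167 + fixed 23 = 190
{Holm}: service 258 + fixed 5 = 263
No other subset beats 175.

Open Holm, Elton and Tring; minimum total cost 175.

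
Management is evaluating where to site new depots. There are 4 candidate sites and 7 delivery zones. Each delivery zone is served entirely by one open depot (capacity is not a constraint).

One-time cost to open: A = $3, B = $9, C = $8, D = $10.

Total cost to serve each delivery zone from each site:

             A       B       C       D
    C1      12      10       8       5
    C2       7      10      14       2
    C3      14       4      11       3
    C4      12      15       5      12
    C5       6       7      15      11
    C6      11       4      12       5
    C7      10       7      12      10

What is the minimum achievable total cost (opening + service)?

Minimum total cost: 56

For any fixed open set, each delivery zone goes to its cheapest open site; total = fixed + service.
{A, D}: C1→D 5, C2→D 2, C3→D 3, C4→A 12, C5→A 6, C6→D 5, C7→A 10. Service 43; fixed 13; total 56.
{A, C, D}: service 36 + fixed 21 = 57
{D}: service 48 + fixed 10 = 58
{A, B, C, D}: C1→D 5, C2→D 2, C3→D 3, C4→C 5, C5→A 6, C6→B 4, C7→B 7. Service 32; fixed 30; total 62.
No other subset beats 56.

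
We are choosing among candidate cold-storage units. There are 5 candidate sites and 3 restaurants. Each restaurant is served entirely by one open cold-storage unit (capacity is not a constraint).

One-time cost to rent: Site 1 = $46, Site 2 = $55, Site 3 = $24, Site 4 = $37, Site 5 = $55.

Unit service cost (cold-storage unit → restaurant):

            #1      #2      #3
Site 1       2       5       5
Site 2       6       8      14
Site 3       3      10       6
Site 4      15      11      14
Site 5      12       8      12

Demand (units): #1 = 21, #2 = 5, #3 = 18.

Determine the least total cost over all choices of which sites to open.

For any fixed open set, each restaurant goes to its cheapest open site; total = fixed + service.
{Site 1}: #1→Site 1 2·21=42, #2→Site 1 5·5=25, #3→Site 1 5·18=90. Service 157; fixed 46; total 203.
{Site 1, Site 3}: service 157 + fixed 70 = 227
{Site 1, Site 4}: service 157 + fixed 83 = 240
{Site 1, Site 2, Site 3, Site 4, Site 5}: service 157 + fixed 217 = 374
No other subset beats 203.

Minimum total cost: 203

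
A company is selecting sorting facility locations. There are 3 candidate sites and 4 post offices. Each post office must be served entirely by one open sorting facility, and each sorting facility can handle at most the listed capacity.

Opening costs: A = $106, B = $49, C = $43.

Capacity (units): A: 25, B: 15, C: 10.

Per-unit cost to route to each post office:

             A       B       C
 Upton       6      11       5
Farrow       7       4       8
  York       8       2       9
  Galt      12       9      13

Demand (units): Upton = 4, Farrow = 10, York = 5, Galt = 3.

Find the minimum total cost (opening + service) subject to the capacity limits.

Minimum total cost: 201

Open {B, C}: Upton→C 5·4=20, Farrow→B 4·10=40, York→B 2·5=10, Galt→C 13·3=39.
Loads: B carries 15/15, C carries 7/10. Service 109; fixed 92; total 201.
Next best feasible plan costs 224.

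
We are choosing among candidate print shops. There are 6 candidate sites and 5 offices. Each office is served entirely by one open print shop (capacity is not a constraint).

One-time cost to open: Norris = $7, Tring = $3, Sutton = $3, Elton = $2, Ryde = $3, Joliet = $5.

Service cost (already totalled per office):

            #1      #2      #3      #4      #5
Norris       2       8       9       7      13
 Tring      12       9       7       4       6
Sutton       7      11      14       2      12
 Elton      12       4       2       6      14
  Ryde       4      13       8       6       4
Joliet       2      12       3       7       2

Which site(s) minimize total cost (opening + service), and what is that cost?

Open Sutton, Elton and Joliet; minimum total cost 22.

For any fixed open set, each office goes to its cheapest open site; total = fixed + service.
{Sutton, Elton, Joliet}: #1→Joliet 2, #2→Elton 4, #3→Elton 2, #4→Sutton 2, #5→Joliet 2. Service 12; fixed 10; total 22.
{Elton, Joliet}: service 16 + fixed 7 = 23
{Tring, Elton, Joliet}: #1→Joliet 2, #2→Elton 4, #3→Elton 2, #4→Tring 4, #5→Joliet 2. Service 14; fixed 10; total 24.
{Norris, Tring, Sutton, Elton, Ryde, Joliet}: service 12 + fixed 23 = 35
No other subset beats 22.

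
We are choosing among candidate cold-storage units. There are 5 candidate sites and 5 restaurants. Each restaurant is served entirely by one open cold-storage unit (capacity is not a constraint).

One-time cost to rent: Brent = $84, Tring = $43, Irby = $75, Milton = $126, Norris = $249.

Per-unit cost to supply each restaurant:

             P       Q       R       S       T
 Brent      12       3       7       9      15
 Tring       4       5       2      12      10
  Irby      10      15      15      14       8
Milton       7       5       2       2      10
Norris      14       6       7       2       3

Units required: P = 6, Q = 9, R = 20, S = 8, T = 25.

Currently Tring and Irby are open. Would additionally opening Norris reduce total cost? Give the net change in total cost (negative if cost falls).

No — net change +44 (cost rises by 44).

Current service cost with {Tring, Irby}: 405.
Adding Norris: each restaurant re-picks its cheapest; new service cost 200, saving 205.
Extra fixed cost: 249. Net change = 249 − 205 = 44.
(Totals: 523 → 567.)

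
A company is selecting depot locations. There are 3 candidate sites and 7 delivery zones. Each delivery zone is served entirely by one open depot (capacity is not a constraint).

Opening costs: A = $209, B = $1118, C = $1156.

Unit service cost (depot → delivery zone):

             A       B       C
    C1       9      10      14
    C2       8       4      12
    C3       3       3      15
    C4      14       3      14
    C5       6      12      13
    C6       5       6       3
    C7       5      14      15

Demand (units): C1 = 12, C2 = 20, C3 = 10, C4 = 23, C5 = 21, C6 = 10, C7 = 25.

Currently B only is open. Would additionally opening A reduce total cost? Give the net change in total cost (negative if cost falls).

Yes — net change −164 (cost falls by 164).

Current service cost with {B}: 961.
Adding A: each delivery zone re-picks its cheapest; new service cost 588, saving 373.
Extra fixed cost: 209. Net change = 209 − 373 = -164.
(Totals: 2079 → 1915.)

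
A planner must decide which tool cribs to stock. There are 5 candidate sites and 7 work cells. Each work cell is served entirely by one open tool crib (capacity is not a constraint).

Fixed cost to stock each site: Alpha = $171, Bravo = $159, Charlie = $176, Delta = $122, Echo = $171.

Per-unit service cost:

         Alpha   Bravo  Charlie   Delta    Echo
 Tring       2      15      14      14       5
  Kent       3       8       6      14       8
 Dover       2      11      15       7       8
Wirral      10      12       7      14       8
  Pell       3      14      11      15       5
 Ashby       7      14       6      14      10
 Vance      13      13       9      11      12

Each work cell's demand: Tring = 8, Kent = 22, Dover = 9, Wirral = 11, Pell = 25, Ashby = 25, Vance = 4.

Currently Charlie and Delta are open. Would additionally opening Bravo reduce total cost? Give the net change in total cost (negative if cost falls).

No — net change +159 (cost rises by 159).

Current service cost with {Charlie, Delta}: 845.
Adding Bravo: each work cell re-picks its cheapest; new service cost 845, saving 0.
Extra fixed cost: 159. Net change = 159 − 0 = 159.
(Totals: 1143 → 1302.)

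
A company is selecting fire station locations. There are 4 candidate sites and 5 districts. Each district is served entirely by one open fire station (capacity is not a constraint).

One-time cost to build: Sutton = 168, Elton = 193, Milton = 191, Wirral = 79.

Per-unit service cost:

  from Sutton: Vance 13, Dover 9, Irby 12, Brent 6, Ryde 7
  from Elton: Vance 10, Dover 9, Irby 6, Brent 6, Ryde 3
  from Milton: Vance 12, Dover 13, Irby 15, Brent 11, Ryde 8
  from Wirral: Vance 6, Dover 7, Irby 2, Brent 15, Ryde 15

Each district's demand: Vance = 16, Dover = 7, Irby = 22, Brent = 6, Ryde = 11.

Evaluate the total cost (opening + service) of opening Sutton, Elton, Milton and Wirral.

Each district is assigned to its cheapest site among the open ones.
{Sutton, Elton, Milton, Wirral}: Vance→Wirral 6·16=96, Dover→Wirral 7·7=49, Irby→Wirral 2·22=44, Brent→Sutton 6·6=36, Ryde→Elton 3·11=33. Service 258; fixed 631; total 889.

Total cost: 889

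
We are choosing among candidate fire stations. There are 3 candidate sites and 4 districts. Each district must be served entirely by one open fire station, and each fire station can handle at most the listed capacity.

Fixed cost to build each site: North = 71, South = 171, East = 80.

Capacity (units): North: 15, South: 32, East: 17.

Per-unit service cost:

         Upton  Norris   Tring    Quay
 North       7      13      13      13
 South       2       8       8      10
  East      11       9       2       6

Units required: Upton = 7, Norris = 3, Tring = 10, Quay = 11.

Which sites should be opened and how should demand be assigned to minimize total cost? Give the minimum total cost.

Open {South}: Upton→South 2·7=14, Norris→South 8·3=24, Tring→South 8·10=80, Quay→South 10·11=110.
Loads: South carries 31/32. Service 228; fixed 171; total 399.
Next best feasible plan costs 419.

Minimum total cost: 399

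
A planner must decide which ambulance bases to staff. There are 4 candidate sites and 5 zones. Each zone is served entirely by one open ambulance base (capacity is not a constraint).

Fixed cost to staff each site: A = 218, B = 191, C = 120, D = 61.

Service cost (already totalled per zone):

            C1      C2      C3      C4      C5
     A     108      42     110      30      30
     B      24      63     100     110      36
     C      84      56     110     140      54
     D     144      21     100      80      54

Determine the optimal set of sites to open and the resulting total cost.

For any fixed open set, each zone goes to its cheapest open site; total = fixed + service.
{D}: C1→D 144, C2→D 21, C3→D 100, C4→D 80, C5→D 54. Service 399; fixed 61; total 460.
{B, D}: C1→B 24, C2→D 21, C3→B 100, C4→D 80, C5→B 36. Service 261; fixed 252; total 513.
{C, D}: C1→C 84, C2→D 21, C3→D 100, C4→D 80, C5→C 54. Service 339; fixed 181; total 520.
{A, B, C, D}: service 205 + fixed 590 = 795
No other subset beats 460.

Open D only; minimum total cost 460.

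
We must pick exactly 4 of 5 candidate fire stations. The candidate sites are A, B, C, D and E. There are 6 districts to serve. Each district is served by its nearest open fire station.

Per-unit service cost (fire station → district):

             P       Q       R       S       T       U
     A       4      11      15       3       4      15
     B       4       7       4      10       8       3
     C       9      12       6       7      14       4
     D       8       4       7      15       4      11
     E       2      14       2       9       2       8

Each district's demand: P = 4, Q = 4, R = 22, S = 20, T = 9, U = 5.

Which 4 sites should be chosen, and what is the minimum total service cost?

Choose A, B, D and E; total service cost 161.

With exactly 4 open, each district uses its cheapest among the chosen.
{A, B, D, E}: P→E 2·4=8, Q→D 4·4=16, R→E 2·22=44, S→A 3·20=60, T→E 2·9=18, U→B 3·5=15. Service cost 161.
{A, C, D, E}: service cost 166
{A, B, C, E}: service cost 173
Among all 5 size-4 choices, {A, B, D, E} is lowest.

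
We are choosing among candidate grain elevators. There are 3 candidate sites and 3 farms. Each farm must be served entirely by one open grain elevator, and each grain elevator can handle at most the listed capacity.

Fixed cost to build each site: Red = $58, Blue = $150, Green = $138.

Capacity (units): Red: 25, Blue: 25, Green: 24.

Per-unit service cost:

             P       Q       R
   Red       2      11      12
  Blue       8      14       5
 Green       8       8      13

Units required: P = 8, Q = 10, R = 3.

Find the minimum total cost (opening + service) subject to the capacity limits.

Open {Red}: P→Red 2·8=16, Q→Red 11·10=110, R→Red 12·3=36.
Loads: Red carries 21/25. Service 162; fixed 58; total 220.
Next best feasible plan costs 321.

Minimum total cost: 220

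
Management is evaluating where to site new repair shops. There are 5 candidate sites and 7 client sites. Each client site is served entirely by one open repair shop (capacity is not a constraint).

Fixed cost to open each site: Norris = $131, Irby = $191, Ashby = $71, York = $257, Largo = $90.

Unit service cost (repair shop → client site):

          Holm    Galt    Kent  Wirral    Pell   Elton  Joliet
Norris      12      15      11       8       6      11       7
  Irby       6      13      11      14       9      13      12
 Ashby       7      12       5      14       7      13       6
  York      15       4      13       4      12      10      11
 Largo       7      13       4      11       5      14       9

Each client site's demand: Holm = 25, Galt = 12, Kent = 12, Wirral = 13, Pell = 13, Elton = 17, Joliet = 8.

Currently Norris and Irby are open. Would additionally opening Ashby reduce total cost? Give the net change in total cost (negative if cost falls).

Yes — net change −21 (cost falls by 21).

Current service cost with {Norris, Irby}: 863.
Adding Ashby: each client site re-picks its cheapest; new service cost 771, saving 92.
Extra fixed cost: 71. Net change = 71 − 92 = -21.
(Totals: 1185 → 1164.)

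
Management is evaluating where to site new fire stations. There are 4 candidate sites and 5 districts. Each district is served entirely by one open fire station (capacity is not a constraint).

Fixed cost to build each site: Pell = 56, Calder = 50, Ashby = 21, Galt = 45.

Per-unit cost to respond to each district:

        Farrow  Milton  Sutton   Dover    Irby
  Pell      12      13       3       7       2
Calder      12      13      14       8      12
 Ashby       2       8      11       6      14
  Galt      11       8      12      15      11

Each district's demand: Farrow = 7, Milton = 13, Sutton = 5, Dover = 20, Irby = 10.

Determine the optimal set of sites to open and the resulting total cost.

Open Pell and Ashby; minimum total cost 350.

For any fixed open set, each district goes to its cheapest open site; total = fixed + service.
{Pell, Ashby}: Farrow→Ashby 2·7=14, Milton→Ashby 8·13=104, Sutton→Pell 3·5=15, Dover→Ashby 6·20=120, Irby→Pell 2·10=20. Service 273; fixed 77; total 350.
{Pell, Ashby, Galt}: service 273 + fixed 122 = 395
{Pell, Calder, Ashby}: Farrow→Ashby 2·7=14, Milton→Ashby 8·13=104, Sutton→Pell 3·5=15, Dover→Ashby 6·20=120, Irby→Pell 2·10=20. Service 273; fixed 127; total 400.
{Pell, Calder, Ashby, Galt}: service 273 + fixed 172 = 445
No other subset beats 350.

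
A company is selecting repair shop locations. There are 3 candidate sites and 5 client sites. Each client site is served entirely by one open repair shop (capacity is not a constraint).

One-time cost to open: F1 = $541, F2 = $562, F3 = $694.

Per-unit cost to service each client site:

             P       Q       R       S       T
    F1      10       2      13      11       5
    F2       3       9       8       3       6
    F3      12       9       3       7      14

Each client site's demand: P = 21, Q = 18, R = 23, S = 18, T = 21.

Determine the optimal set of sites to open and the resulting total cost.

For any fixed open set, each client site goes to its cheapest open site; total = fixed + service.
{F2}: P→F2 3·21=63, Q→F2 9·18=162, R→F2 8·23=184, S→F2 3·18=54, T→F2 6·21=126. Service 589; fixed 562; total 1151.
{F1}: P→F1 10·21=210, Q→F1 2·18=36, R→F1 13·23=299, S→F1 11·18=198, T→F1 5·21=105. Service 848; fixed 541; total 1389.
{F1, F2}: P→F2 3·21=63, Q→F1 2·18=36, R→F2 8·23=184, S→F2 3·18=54, T→F1 5·21=105. Service 442; fixed 1103; total 1545.
{F1, F2, F3}: P→F2 3·21=63, Q→F1 2·18=36, R→F3 3·23=69, S→F2 3·18=54, T→F1 5·21=105. Service 327; fixed 1797; total 2124.
No other subset beats 1151.

Open F2 only; minimum total cost 1151.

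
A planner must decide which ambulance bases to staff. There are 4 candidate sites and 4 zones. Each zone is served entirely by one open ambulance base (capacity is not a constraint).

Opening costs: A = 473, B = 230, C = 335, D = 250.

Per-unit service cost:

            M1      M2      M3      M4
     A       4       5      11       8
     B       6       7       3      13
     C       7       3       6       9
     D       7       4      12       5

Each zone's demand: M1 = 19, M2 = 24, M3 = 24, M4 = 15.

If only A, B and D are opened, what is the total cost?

Total cost: 1272

Each zone is assigned to its cheapest site among the open ones.
{A, B, D}: M1→A 4·19=76, M2→D 4·24=96, M3→B 3·24=72, M4→D 5·15=75. Service 319; fixed 953; total 1272.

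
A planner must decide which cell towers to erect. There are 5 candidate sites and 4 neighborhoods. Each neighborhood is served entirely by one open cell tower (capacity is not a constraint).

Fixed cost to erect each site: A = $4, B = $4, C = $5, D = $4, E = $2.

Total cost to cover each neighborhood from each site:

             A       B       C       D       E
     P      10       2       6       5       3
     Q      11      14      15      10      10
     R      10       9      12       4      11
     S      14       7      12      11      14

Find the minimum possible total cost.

For any fixed open set, each neighborhood goes to its cheapest open site; total = fixed + service.
{B, D}: P→B 2, Q→D 10, R→D 4, S→B 7. Service 23; fixed 8; total 31.
{B, D, E}: service 23 + fixed 10 = 33
{B, E}: service 28 + fixed 6 = 34
{A, B, C, D, E}: P→B 2, Q→D 10, R→D 4, S→B 7. Service 23; fixed 19; total 42.
No other subset beats 31.

Minimum total cost: 31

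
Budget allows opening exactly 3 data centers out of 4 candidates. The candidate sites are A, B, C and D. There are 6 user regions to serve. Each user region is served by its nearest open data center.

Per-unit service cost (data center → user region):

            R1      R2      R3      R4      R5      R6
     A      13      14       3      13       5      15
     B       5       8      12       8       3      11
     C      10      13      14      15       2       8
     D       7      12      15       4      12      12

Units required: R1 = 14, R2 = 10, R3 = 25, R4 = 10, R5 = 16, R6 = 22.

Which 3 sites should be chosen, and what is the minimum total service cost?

With exactly 3 open, each user region uses its cheapest among the chosen.
{A, B, C}: R1→B 5·14=70, R2→B 8·10=80, R3→A 3·25=75, R4→B 8·10=80, R5→C 2·16=32, R6→C 8·22=176. Service cost 513.
{A, C, D}: service cost 541
{A, B, D}: service cost 555
Among all 4 size-3 choices, {A, B, C} is lowest.

Choose A, B and C; total service cost 513.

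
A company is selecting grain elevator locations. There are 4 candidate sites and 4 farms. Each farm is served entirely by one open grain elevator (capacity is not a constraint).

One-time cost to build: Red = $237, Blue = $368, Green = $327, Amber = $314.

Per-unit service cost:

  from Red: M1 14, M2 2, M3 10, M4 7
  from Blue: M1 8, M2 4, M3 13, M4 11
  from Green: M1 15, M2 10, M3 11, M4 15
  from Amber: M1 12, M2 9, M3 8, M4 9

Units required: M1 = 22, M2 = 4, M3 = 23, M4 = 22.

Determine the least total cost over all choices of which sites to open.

For any fixed open set, each farm goes to its cheapest open site; total = fixed + service.
{Red}: M1→Red 14·22=308, M2→Red 2·4=8, M3→Red 10·23=230, M4→Red 7·22=154. Service 700; fixed 237; total 937.
{Amber}: service 682 + fixed 314 = 996
{Blue}: M1→Blue 8·22=176, M2→Blue 4·4=16, M3→Blue 13·23=299, M4→Blue 11·22=242. Service 733; fixed 368; total 1101.
{Red, Blue, Green, Amber}: M1→Blue 8·22=176, M2→Red 2·4=8, M3→Amber 8·23=184, M4→Red 7·22=154. Service 522; fixed 1246; total 1768.
No other subset beats 937.

Minimum total cost: 937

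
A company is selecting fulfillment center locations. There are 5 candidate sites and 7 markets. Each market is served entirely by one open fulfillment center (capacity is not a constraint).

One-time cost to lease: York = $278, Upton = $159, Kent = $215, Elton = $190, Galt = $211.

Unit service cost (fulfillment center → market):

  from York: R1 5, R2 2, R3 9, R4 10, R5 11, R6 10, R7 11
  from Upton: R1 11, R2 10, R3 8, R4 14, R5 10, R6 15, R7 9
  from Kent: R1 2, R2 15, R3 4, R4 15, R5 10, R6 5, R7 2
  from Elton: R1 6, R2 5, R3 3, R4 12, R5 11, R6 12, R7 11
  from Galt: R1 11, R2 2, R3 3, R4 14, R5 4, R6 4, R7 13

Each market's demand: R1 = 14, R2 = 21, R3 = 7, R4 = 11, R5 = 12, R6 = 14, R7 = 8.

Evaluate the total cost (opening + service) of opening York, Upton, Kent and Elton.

Each market is assigned to its cheapest site among the open ones.
{York, Upton, Kent, Elton}: R1→Kent 2·14=28, R2→York 2·21=42, R3→Elton 3·7=21, R4→York 10·11=110, R5→Upton 10·12=120, R6→Kent 5·14=70, R7→Kent 2·8=16. Service 407; fixed 842; total 1249.

Total cost: 1249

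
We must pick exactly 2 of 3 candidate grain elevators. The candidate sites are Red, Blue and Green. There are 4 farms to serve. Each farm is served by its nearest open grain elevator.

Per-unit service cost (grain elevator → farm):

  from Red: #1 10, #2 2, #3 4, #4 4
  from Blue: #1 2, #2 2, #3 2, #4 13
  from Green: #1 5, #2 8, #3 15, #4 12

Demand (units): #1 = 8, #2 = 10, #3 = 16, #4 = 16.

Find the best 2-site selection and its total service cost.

Choose Red and Blue; total service cost 132.

With exactly 2 open, each farm uses its cheapest among the chosen.
{Red, Blue}: #1→Blue 2·8=16, #2→Red 2·10=20, #3→Blue 2·16=32, #4→Red 4·16=64. Service cost 132.
{Red, Green}: service cost 188
{Blue, Green}: service cost 260
Among all 3 size-2 choices, {Red, Blue} is lowest.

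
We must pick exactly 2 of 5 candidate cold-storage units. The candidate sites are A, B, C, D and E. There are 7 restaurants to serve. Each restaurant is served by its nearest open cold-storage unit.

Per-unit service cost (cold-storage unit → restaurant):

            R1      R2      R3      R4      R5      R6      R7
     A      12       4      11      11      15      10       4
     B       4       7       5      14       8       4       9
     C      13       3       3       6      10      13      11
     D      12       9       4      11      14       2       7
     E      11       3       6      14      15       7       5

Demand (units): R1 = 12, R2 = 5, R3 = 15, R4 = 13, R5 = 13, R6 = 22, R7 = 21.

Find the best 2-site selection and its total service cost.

With exactly 2 open, each restaurant uses its cheapest among the chosen.
{A, B}: R1→B 4·12=48, R2→A 4·5=20, R3→B 5·15=75, R4→A 11·13=143, R5→B 8·13=104, R6→B 4·22=88, R7→A 4·21=84. Service cost 562.
{B, C}: service cost 567
{B, D}: service cost 581
Among all 10 size-2 choices, {A, B} is lowest.

Choose A and B; total service cost 562.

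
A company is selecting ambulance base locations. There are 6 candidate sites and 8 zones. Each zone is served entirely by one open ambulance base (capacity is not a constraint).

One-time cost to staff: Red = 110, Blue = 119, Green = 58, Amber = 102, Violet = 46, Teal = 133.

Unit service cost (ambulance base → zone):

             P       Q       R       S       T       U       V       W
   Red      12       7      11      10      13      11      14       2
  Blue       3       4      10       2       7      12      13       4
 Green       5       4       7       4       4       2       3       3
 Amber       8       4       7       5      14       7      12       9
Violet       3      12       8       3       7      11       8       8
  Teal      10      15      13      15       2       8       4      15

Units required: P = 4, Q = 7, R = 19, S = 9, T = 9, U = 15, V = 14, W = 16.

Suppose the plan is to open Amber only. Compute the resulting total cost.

Total cost: 883

Each zone is assigned to its cheapest site among the open ones.
{Amber}: P→Amber 8·4=32, Q→Amber 4·7=28, R→Amber 7·19=133, S→Amber 5·9=45, T→Amber 14·9=126, U→Amber 7·15=105, V→Amber 12·14=168, W→Amber 9·16=144. Service 781; fixed 102; total 883.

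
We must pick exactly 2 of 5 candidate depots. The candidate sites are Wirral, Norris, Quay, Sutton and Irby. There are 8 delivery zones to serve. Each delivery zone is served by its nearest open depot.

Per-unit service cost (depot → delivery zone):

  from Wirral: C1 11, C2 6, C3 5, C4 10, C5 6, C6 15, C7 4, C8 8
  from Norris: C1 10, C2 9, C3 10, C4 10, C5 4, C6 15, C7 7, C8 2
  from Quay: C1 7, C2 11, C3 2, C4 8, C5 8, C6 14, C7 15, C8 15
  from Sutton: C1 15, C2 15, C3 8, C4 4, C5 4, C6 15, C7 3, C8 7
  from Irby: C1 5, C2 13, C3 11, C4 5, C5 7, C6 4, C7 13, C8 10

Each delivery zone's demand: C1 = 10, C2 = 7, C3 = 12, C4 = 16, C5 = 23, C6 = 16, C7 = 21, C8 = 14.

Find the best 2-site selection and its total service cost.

With exactly 2 open, each delivery zone uses its cheapest among the chosen.
{Sutton, Irby}: C1→Irby 5·10=50, C2→Irby 13·7=91, C3→Sutton 8·12=96, C4→Sutton 4·16=64, C5→Sutton 4·23=92, C6→Irby 4·16=64, C7→Sutton 3·21=63, C8→Sutton 7·14=98. Service cost 618.
{Wirral, Irby}: service cost 630
{Norris, Irby}: service cost 644
Among all 10 size-2 choices, {Sutton, Irby} is lowest.

Choose Sutton and Irby; total service cost 618.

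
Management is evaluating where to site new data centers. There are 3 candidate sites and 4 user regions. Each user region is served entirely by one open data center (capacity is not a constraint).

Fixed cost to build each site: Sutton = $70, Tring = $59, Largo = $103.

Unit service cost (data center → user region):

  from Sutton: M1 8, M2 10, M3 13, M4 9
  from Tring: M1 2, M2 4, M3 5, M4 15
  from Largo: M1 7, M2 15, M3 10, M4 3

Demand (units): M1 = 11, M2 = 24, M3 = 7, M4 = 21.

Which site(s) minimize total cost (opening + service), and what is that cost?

For any fixed open set, each user region goes to its cheapest open site; total = fixed + service.
{Tring, Largo}: M1→Tring 2·11=22, M2→Tring 4·24=96, M3→Tring 5·7=35, M4→Largo 3·21=63. Service 216; fixed 162; total 378.
{Sutton, Tring, Largo}: service 216 + fixed 232 = 448
{Sutton, Tring}: service 342 + fixed 129 = 471
{Tring}: M1→Tring 2·11=22, M2→Tring 4·24=96, M3→Tring 5·7=35, M4→Tring 15·21=315. Service 468; fixed 59; total 527.
No other subset beats 378.

Open Tring and Largo; minimum total cost 378.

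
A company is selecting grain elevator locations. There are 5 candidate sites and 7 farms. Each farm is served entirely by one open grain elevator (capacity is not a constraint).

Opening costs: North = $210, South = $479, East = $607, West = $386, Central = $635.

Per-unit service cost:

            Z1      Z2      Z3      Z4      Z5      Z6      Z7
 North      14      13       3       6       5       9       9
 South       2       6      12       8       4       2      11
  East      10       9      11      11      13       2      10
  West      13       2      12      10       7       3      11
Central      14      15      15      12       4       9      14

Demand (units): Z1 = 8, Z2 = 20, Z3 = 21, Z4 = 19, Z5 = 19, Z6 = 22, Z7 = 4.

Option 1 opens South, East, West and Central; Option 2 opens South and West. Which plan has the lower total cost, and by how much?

Option 2 is cheaper by 1217.

Option 1: {South, East, West, Central}: Z1→South 2·8=16, Z2→West 2·20=40, Z3→East 11·21=231, Z4→South 8·19=152, Z5→South 4·19=76, Z6→South 2·22=44, Z7→East 10·4=40. Service 599; fixed 2107; total 2706.
Option 2: {South, West}: Z1→South 2·8=16, Z2→West 2·20=40, Z3→South 12·21=252, Z4→South 8·19=152, Z5→South 4·19=76, Z6→South 2·22=44, Z7→South 11·4=44. Service 624; fixed 865; total 1489.
Difference: |2706 − 1489| = 1217.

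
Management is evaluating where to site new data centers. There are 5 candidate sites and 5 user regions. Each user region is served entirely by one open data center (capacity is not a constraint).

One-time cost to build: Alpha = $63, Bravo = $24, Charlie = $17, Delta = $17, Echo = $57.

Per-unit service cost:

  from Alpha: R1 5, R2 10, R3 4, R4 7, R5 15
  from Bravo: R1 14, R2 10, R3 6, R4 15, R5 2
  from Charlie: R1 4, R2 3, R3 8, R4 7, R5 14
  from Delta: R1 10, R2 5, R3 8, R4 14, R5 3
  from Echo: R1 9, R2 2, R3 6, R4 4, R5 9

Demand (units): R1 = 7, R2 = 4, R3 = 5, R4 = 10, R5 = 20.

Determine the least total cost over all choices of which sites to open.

Minimum total cost: 221

For any fixed open set, each user region goes to its cheapest open site; total = fixed + service.
{Bravo, Charlie}: R1→Charlie 4·7=28, R2→Charlie 3·4=12, R3→Bravo 6·5=30, R4→Charlie 7·10=70, R5→Bravo 2·20=40. Service 180; fixed 41; total 221.
{Bravo, Charlie, Delta}: service 180 + fixed 58 = 238
{Bravo, Charlie, Echo}: R1→Charlie 4·7=28, R2→Echo 2·4=8, R3→Bravo 6·5=30, R4→Echo 4·10=40, R5→Bravo 2·20=40. Service 146; fixed 98; total 244.
{Alpha, Bravo, Charlie, Delta, Echo}: R1→Charlie 4·7=28, R2→Echo 2·4=8, R3→Alpha 4·5=20, R4→Echo 4·10=40, R5→Bravo 2·20=40. Service 136; fixed 178; total 314.
No other subset beats 221.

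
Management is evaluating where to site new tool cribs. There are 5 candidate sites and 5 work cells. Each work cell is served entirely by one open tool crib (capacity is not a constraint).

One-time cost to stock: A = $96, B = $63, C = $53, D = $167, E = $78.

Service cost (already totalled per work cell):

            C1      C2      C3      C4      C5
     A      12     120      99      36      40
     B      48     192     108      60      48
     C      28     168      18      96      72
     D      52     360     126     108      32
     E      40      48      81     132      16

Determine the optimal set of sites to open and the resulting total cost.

Open C and E; minimum total cost 337.

For any fixed open set, each work cell goes to its cheapest open site; total = fixed + service.
{C, E}: C1→C 28, C2→E 48, C3→C 18, C4→C 96, C5→E 16. Service 206; fixed 131; total 337.
{A, C, E}: service 130 + fixed 227 = 357
{B, C, E}: service 170 + fixed 194 = 364
{A, B, C, D, E}: C1→A 12, C2→E 48, C3→C 18, C4→A 36, C5→E 16. Service 130; fixed 457; total 587.
No other subset beats 337.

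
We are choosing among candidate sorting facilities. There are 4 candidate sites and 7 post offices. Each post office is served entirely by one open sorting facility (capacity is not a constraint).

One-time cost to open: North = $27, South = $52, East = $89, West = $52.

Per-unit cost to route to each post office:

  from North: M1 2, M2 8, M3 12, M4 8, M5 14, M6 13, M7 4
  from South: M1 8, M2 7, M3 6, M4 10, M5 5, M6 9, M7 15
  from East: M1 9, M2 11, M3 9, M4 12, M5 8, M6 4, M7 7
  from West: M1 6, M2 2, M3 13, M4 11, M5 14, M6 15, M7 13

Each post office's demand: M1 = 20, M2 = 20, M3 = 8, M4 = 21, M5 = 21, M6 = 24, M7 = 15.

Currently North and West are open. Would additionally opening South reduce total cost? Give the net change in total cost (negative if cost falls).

Yes — net change −281 (cost falls by 281).

Current service cost with {North, West}: 1010.
Adding South: each post office re-picks its cheapest; new service cost 677, saving 333.
Extra fixed cost: 52. Net change = 52 − 333 = -281.
(Totals: 1089 → 808.)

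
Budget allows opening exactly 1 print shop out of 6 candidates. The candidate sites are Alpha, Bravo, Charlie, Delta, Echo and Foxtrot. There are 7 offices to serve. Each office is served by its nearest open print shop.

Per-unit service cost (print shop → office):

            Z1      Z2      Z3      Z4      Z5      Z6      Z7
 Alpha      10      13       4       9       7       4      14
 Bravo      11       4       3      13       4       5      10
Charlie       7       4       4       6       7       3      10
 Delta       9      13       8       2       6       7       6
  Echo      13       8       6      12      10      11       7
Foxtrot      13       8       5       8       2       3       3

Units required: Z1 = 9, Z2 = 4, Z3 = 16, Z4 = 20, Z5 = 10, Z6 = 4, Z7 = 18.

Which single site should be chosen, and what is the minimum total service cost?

With exactly 1 open, each office uses its cheapest among the chosen.
{Foxtrot}: Z1→Foxtrot 13·9=117, Z2→Foxtrot 8·4=32, Z3→Foxtrot 5·16=80, Z4→Foxtrot 8·20=160, Z5→Foxtrot 2·10=20, Z6→Foxtrot 3·4=12, Z7→Foxtrot 3·18=54. Service cost 475.
{Delta}: service cost 497
{Charlie}: service cost 525
Among all 6 size-1 choices, {Foxtrot} is lowest.

Choose Foxtrot only; total service cost 475.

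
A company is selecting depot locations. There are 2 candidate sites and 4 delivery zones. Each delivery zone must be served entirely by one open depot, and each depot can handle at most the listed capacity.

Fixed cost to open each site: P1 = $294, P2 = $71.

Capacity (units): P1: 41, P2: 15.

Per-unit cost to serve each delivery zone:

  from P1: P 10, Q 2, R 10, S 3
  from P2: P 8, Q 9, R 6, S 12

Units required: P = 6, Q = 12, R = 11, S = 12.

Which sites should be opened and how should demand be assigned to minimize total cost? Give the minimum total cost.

Minimum total cost: 524

Open {P1}: P→P1 10·6=60, Q→P1 2·12=24, R→P1 10·11=110, S→P1 3·12=36.
Loads: P1 carries 41/41. Service 230; fixed 294; total 524.
Next best feasible plan costs 551.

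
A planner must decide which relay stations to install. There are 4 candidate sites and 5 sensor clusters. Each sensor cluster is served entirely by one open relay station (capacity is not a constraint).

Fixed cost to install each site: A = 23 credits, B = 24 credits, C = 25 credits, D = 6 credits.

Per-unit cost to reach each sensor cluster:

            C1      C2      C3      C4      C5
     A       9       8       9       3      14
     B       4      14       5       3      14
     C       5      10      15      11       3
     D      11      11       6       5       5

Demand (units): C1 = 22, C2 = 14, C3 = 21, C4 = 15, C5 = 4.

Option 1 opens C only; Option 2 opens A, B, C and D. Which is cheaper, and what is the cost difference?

Option 1: {C}: C1→C 5·22=110, C2→C 10·14=140, C3→C 15·21=315, C4→C 11·15=165, C5→C 3·4=12. Service 742; fixed 25; total 767.
Option 2: {A, B, C, D}: C1→B 4·22=88, C2→A 8·14=112, C3→B 5·21=105, C4→A 3·15=45, C5→C 3·4=12. Service 362; fixed 78; total 440.
Difference: |767 − 440| = 327.

Option 2 is cheaper by 327.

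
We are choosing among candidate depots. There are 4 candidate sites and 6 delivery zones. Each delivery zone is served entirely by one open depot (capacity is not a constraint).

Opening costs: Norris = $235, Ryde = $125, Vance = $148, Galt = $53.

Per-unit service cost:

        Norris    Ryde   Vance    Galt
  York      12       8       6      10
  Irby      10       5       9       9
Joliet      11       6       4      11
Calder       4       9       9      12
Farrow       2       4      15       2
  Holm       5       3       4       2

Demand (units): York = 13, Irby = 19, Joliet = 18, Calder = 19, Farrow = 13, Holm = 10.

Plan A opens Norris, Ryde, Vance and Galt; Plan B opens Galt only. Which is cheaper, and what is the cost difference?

Plan A: {Norris, Ryde, Vance, Galt}: York→Vance 6·13=78, Irby→Ryde 5·19=95, Joliet→Vance 4·18=72, Calder→Norris 4·19=76, Farrow→Norris 2·13=26, Holm→Galt 2·10=20. Service 367; fixed 561; total 928.
Plan B: {Galt}: York→Galt 10·13=130, Irby→Galt 9·19=171, Joliet→Galt 11·18=198, Calder→Galt 12·19=228, Farrow→Galt 2·13=26, Holm→Galt 2·10=20. Service 773; fixed 53; total 826.
Difference: |928 − 826| = 102.

Plan B is cheaper by 102.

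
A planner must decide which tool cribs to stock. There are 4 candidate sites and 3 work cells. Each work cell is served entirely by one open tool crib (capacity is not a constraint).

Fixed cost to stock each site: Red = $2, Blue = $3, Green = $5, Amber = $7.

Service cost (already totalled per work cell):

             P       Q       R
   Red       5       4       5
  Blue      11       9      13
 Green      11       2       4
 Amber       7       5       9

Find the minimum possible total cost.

For any fixed open set, each work cell goes to its cheapest open site; total = fixed + service.
{Red}: P→Red 5, Q→Red 4, R→Red 5. Service 14; fixed 2; total 16.
{Red, Green}: service 11 + fixed 7 = 18
{Red, Blue}: service 14 + fixed 5 = 19
{Red, Blue, Green, Amber}: service 11 + fixed 17 = 28
(All 15 nonempty subsets were checked; Red only is lowest.)

Minimum total cost: 16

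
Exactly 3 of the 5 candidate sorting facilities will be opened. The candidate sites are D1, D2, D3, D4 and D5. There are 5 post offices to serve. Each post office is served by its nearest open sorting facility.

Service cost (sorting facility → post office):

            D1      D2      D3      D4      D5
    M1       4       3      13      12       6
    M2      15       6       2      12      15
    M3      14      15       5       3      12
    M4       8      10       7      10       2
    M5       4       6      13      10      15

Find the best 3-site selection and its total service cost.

With exactly 3 open, each post office uses its cheapest among the chosen.
{D1, D3, D5}: M1→D1 4, M2→D3 2, M3→D3 5, M4→D5 2, M5→D1 4. Service cost 17.
{D2, D3, D5}: service cost 18
{D1, D3, D4}: service cost 20
Among all 10 size-3 choices, {D1, D3, D5} is lowest.

Choose D1, D3 and D5; total service cost 17.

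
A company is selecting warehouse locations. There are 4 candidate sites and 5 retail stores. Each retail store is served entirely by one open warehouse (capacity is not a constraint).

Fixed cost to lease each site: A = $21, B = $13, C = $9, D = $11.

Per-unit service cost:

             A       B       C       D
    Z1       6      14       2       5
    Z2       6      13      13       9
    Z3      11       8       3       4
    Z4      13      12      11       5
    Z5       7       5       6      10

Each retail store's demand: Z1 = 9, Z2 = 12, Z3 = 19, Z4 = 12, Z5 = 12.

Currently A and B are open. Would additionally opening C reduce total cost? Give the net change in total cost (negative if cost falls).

Current service cost with {A, B}: 482.
Adding C: each retail store re-picks its cheapest; new service cost 339, saving 143.
Extra fixed cost: 9. Net change = 9 − 143 = -134.
(Totals: 516 → 382.)

Yes — net change −134 (cost falls by 134).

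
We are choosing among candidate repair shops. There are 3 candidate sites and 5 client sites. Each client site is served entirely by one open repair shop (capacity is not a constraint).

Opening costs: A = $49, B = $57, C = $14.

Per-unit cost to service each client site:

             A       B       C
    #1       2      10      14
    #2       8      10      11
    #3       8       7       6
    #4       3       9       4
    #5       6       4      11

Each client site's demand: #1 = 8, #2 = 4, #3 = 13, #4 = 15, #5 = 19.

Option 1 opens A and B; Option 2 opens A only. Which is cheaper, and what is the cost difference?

Option 1: {A, B}: #1→A 2·8=16, #2→A 8·4=32, #3→B 7·13=91, #4→A 3·15=45, #5→B 4·19=76. Service 260; fixed 106; total 366.
Option 2: {A}: #1→A 2·8=16, #2→A 8·4=32, #3→A 8·13=104, #4→A 3·15=45, #5→A 6·19=114. Service 311; fixed 49; total 360.
Difference: |366 − 360| = 6.

Option 2 is cheaper by 6.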